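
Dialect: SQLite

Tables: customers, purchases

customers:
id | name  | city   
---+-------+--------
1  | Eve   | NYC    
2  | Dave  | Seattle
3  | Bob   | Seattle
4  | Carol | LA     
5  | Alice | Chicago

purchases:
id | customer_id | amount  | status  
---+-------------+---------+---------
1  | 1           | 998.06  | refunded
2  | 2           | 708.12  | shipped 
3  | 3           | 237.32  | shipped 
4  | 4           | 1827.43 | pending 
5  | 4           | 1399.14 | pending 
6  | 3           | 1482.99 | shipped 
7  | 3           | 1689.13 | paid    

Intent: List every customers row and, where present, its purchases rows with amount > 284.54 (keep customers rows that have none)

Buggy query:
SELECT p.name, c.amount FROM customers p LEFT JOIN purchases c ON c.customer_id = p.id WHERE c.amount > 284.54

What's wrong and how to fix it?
Bug: Filtering c.amount in WHERE discards the NULL rows produced by LEFT JOIN, turning it into an inner join

Fix: Put 'c.amount > 284.54' in the JOIN's ON clause instead of WHERE

Corrected query:
SELECT p.name, c.amount FROM customers p LEFT JOIN purchases c ON c.customer_id = p.id AND c.amount > 284.54

Result:
name  | amount 
------+--------
Eve   | 998.06 
Dave  | 708.12 
Bob   | 1482.99
Bob   | 1689.13
Carol | 1399.14
Carol | 1827.43
Alice | NULL   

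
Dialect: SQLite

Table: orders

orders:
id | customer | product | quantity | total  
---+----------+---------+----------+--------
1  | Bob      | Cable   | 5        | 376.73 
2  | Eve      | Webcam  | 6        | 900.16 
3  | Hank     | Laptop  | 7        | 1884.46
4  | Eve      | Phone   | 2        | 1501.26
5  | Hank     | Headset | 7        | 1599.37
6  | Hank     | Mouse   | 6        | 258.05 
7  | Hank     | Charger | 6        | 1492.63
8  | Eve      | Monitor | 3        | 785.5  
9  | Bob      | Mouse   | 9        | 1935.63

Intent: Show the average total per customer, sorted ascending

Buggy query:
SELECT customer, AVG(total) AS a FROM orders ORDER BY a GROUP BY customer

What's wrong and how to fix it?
Bug: GROUP BY must precede ORDER BY

Fix: Move ORDER BY to the end, after GROUP BY

Corrected query:
SELECT customer, AVG(total) AS a FROM orders GROUP BY customer ORDER BY a

Result:
customer | a          
---------+------------
Eve      | 1062.306667
Bob      | 1156.18    
Hank     | 1308.6275  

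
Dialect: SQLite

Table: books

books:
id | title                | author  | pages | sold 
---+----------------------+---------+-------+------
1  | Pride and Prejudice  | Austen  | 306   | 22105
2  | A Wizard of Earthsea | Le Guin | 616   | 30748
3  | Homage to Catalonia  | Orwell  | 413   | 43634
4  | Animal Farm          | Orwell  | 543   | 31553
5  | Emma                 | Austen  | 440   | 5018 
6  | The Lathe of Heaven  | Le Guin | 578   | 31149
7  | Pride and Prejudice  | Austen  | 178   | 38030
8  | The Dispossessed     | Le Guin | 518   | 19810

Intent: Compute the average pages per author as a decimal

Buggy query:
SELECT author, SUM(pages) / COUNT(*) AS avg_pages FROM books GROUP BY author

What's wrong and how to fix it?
Bug: Both operands are integers, so '/' performs integer division and truncates

Fix: Cast one side to REAL so the division keeps the fractional part

Corrected query:
SELECT author, SUM(pages) * 1.0 / COUNT(*) AS avg_pages FROM books GROUP BY author

Result:
author  | avg_pages 
--------+-----------
Austen  | 308       
Le Guin | 570.666667
Orwell  | 478       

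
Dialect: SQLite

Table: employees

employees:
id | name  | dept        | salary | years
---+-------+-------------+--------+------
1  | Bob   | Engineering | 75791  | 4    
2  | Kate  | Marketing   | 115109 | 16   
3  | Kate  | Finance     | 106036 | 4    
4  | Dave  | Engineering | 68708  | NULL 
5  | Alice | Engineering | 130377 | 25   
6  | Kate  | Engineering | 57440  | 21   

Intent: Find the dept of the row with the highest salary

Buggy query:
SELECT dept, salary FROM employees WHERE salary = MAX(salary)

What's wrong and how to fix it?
Bug: MAX(salary) is an aggregate and cannot be used directly in WHERE

Fix: Wrap MAX in a scalar subquery so WHERE compares against a single value

Corrected query:
SELECT dept, salary FROM employees WHERE salary = (SELECT MAX(salary) FROM employees)

Result:
dept        | salary
------------+-------
Engineering | 130377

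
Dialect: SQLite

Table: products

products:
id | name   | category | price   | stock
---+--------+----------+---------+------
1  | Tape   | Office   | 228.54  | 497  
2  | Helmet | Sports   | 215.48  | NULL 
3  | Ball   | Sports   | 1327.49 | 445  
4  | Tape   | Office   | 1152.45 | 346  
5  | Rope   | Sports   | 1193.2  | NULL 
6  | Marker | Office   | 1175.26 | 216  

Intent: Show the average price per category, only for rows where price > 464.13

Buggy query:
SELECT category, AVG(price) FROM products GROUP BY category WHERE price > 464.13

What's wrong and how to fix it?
Bug: WHERE cannot follow GROUP BY

Fix: Move the WHERE clause before GROUP BY

Corrected query:
SELECT category, AVG(price) FROM products WHERE price > 464.13 GROUP BY category

Result:
category | AVG(price)
---------+-----------
Office   | 1163.855  
Sports   | 1260.345  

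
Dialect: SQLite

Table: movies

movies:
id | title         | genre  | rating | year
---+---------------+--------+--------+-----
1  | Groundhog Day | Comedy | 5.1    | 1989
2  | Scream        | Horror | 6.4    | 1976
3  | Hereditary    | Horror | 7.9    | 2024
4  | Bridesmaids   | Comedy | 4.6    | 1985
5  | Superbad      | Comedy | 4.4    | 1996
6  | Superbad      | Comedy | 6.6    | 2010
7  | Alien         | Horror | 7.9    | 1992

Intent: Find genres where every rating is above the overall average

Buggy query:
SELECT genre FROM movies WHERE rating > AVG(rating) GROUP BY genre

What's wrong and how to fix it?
Bug: AVG() is an aggregate; it can't sit directly in WHERE

Fix: Compute the overall average in a scalar subquery and compare each group's MIN against it in HAVING

Corrected query:
SELECT genre FROM movies GROUP BY genre HAVING MIN(rating) > (SELECT AVG(rating) FROM movies)

Result:
genre 
------
Horror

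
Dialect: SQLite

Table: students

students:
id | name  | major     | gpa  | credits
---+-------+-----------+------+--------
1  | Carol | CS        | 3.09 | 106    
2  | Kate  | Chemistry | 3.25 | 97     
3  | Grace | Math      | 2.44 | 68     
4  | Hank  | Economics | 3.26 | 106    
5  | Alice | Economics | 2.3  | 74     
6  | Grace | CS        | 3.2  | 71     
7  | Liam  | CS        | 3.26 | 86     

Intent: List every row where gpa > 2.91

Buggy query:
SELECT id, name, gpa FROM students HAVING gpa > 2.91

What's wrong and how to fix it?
Bug: This is a non-aggregate query (no GROUP BY, no aggregates), so in SQLite the HAVING clause is invalid here; a row-level condition belongs in WHERE

Fix: Use WHERE for row-level filtering

Corrected query:
SELECT id, name, gpa FROM students WHERE gpa > 2.91

Result:
id | name  | gpa 
---+-------+-----
1  | Carol | 3.09
2  | Kate  | 3.25
4  | Hank  | 3.26
6  | Grace | 3.2 
7  | Liam  | 3.26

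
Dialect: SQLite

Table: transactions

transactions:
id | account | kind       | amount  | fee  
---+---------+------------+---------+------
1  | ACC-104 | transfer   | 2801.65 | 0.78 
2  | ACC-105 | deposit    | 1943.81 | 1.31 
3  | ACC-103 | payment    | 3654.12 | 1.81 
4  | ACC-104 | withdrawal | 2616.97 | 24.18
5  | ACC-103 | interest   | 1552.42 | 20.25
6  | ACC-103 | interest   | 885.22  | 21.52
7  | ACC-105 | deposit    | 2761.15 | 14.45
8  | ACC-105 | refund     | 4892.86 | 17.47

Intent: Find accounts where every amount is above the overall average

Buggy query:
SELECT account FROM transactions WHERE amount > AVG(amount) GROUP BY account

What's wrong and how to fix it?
Bug: AVG() is an aggregate; it can't sit directly in WHERE

Fix: Compute the overall average in a scalar subquery and compare each group's MIN against it in HAVING

Corrected query:
SELECT account FROM transactions GROUP BY account HAVING MIN(amount) > (SELECT AVG(amount) FROM transactions)

Result:
(no rows)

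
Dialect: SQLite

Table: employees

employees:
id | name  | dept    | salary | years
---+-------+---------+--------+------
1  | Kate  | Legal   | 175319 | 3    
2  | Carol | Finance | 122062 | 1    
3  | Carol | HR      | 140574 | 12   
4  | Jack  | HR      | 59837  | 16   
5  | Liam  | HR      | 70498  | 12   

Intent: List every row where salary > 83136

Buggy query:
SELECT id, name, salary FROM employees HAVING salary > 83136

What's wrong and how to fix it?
Bug: This is a non-aggregate query (no GROUP BY, no aggregates), so in SQLite the HAVING clause is invalid here; a row-level condition belongs in WHERE

Fix: Replace HAVING with WHERE since the condition applies to individual rows

Corrected query:
SELECT id, name, salary FROM employees WHERE salary > 83136

Result:
id | name  | salary
---+-------+-------
1  | Kate  | 175319
2  | Carol | 122062
3  | Carol | 140574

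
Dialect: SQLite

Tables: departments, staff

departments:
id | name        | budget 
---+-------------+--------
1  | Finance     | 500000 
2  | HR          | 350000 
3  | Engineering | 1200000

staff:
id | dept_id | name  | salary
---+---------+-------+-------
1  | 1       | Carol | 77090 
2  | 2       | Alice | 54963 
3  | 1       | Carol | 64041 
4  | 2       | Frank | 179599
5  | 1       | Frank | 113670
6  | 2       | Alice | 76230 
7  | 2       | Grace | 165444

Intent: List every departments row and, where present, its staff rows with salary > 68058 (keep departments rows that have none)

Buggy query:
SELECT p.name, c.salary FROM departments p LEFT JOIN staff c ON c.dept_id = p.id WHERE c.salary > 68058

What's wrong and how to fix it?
Bug: A WHERE condition on the right-hand table after LEFT JOIN drops unmatched parents

Fix: Put 'c.salary > 68058' in the JOIN's ON clause instead of WHERE

Corrected query:
SELECT p.name, c.salary FROM departments p LEFT JOIN staff c ON c.dept_id = p.id AND c.salary > 68058

Result:
name        | salary
------------+-------
Finance     | 77090 
Finance     | 113670
HR          | 76230 
HR          | 165444
HR          | 179599
Engineering | NULL  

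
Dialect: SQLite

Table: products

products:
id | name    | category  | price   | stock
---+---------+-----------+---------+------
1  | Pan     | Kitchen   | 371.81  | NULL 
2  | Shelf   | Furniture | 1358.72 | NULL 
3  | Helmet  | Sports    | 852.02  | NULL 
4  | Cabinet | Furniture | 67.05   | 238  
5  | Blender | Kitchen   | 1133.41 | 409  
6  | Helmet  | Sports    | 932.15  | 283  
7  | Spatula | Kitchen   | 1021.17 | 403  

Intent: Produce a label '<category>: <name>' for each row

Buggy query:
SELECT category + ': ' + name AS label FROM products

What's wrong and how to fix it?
Bug: '+' is numeric addition; on text columns SQLite converts them to 0 instead of concatenating

Fix: Use the || operator for string concatenation

Corrected query:
SELECT category || ': ' || name AS label FROM products

Result:
label             
------------------
Kitchen: Pan      
Furniture: Shelf  
Sports: Helmet    
Furniture: Cabinet
Kitchen: Blender  
Sports: Helmet    
Kitchen: Spatula  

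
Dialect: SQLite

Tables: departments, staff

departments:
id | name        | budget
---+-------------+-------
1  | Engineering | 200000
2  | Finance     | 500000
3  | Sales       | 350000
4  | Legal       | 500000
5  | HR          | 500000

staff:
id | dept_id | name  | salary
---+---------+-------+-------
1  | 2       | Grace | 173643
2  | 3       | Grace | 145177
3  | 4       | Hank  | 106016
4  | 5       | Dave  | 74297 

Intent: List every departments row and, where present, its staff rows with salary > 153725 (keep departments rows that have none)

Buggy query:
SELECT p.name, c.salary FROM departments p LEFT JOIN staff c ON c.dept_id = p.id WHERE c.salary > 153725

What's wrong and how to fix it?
Bug: Filtering c.salary in WHERE discards the NULL rows produced by LEFT JOIN, turning it into an inner join

Fix: Put 'c.salary > 153725' in the JOIN's ON clause instead of WHERE

Corrected query:
SELECT p.name, c.salary FROM departments p LEFT JOIN staff c ON c.dept_id = p.id AND c.salary > 153725

Result:
name        | salary
------------+-------
Engineering | NULL  
Finance     | 173643
Sales       | NULL  
Legal       | NULL  
HR          | NULL  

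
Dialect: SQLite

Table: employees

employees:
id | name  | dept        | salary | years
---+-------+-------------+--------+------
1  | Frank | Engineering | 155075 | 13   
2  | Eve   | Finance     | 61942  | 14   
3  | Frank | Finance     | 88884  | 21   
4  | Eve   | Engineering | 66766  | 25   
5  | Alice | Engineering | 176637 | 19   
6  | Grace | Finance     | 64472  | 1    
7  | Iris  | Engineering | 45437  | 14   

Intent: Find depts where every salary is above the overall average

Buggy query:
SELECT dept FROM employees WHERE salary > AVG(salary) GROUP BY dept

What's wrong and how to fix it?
Bug: AVG() is an aggregate; it can't sit directly in WHERE

Fix: Use a subquery for AVG and a HAVING MIN(...) filter so the condition holds for every row in the group

Corrected query:
SELECT dept FROM employees GROUP BY dept HAVING MIN(salary) > (SELECT AVG(salary) FROM employees)

Result:
(no rows)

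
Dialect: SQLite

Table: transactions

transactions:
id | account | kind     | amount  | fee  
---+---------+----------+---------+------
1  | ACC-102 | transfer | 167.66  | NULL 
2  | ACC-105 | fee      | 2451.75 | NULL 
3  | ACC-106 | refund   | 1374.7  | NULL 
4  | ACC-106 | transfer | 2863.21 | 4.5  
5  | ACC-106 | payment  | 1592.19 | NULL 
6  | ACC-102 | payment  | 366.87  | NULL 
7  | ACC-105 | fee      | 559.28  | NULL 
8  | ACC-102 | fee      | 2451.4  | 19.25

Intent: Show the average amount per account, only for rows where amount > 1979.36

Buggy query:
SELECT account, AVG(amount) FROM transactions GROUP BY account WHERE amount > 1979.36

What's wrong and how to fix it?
Bug: Row-level WHERE must come before GROUP BY in the clause order

Fix: Place WHERE between FROM and GROUP BY

Corrected query:
SELECT account, AVG(amount) FROM transactions WHERE amount > 1979.36 GROUP BY account

Result:
account | AVG(amount)
--------+------------
ACC-102 | 2451.4     
ACC-105 | 2451.75    
ACC-106 | 2863.21    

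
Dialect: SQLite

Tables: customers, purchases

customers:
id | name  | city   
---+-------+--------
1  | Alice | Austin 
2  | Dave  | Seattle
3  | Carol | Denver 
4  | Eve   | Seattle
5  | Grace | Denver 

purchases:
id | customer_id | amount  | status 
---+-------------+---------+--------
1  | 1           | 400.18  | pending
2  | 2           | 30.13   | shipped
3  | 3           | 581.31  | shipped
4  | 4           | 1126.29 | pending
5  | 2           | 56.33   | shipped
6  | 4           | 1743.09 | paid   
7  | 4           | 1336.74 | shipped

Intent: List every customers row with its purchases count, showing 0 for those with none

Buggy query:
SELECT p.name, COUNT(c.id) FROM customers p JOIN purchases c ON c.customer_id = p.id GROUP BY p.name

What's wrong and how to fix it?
Bug: INNER JOIN drops customers rows that have no matching purchases rows

Fix: Use LEFT JOIN so parents without children still appear (COUNT(c.id) gives 0)

Corrected query:
SELECT p.name, COUNT(c.id) FROM customers p LEFT JOIN purchases c ON c.customer_id = p.id GROUP BY p.name

Result:
name  | COUNT(c.id)
------+------------
Alice | 1          
Carol | 1          
Dave  | 2          
Eve   | 3          
Grace | 0          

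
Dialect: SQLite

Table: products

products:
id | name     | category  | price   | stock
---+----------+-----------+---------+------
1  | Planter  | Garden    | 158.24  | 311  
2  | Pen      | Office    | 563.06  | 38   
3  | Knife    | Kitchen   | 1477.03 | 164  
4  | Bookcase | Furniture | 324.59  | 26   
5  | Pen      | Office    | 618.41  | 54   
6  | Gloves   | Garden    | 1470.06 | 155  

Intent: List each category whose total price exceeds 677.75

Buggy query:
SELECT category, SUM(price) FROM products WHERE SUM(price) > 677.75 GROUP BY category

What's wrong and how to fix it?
Bug: WHERE runs before GROUP BY, so aggregates aren't available there

Fix: Use HAVING (which filters groups after aggregation) instead of WHERE

Corrected query:
SELECT category, SUM(price) FROM products GROUP BY category HAVING SUM(price) > 677.75

Result:
category | SUM(price)
---------+-----------
Garden   | 1628.3    
Kitchen  | 1477.03   
Office   | 1181.47   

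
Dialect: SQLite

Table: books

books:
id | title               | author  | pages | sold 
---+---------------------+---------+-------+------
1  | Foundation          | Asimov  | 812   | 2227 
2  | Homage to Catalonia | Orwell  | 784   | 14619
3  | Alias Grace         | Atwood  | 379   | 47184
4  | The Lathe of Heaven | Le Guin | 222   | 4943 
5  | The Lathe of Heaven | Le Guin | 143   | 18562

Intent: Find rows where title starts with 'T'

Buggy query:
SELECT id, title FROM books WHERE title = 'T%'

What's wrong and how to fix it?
Bug: '=' compares the literal string including the % character; pattern matching needs LIKE

Fix: Use LIKE for wildcard pattern matching

Corrected query:
SELECT id, title FROM books WHERE title LIKE 'T%'

Result:
id | title              
---+--------------------
4  | The Lathe of Heaven
5  | The Lathe of Heaven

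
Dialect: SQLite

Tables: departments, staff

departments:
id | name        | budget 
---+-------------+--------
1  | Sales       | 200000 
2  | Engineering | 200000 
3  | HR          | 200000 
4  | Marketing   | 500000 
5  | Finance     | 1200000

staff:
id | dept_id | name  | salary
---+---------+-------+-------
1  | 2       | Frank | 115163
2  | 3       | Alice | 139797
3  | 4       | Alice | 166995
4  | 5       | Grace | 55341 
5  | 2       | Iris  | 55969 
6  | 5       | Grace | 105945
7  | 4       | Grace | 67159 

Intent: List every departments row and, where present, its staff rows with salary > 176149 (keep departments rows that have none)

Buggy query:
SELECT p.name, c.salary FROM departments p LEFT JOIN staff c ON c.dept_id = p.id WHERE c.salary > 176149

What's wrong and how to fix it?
Bug: A WHERE condition on the right-hand table after LEFT JOIN drops unmatched parents

Fix: Move the right-table condition into the ON clause so unmatched parents are kept

Corrected query:
SELECT p.name, c.salary FROM departments p LEFT JOIN staff c ON c.dept_id = p.id AND c.salary > 176149

Result:
name        | salary
------------+-------
Sales       | NULL  
Engineering | NULL  
HR          | NULL  
Marketing   | NULL  
Finance     | NULL  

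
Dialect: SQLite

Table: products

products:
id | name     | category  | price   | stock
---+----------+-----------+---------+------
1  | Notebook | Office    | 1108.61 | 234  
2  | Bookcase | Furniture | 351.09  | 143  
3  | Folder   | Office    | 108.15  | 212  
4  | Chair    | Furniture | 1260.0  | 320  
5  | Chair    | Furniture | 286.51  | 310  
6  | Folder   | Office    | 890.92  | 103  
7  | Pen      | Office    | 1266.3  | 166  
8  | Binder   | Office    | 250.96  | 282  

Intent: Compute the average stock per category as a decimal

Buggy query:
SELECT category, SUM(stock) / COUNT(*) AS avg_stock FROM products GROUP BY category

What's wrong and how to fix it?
Bug: Both operands are integers, so '/' performs integer division and truncates

Fix: Multiply by 1.0 (or CAST to REAL) to force floating-point division

Corrected query:
SELECT category, SUM(stock) * 1.0 / COUNT(*) AS avg_stock FROM products GROUP BY category

Result:
category  | avg_stock 
----------+-----------
Furniture | 257.666667
Office    | 199.4     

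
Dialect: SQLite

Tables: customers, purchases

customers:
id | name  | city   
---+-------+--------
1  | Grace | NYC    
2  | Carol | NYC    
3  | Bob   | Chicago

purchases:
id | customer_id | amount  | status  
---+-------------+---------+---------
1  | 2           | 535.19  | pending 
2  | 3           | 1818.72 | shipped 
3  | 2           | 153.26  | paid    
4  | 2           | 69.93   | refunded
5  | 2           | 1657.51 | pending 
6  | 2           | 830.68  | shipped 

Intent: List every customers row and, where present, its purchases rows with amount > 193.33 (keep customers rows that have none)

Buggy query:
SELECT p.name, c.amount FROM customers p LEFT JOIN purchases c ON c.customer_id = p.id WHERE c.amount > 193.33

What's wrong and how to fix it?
Bug: A WHERE condition on the right-hand table after LEFT JOIN drops unmatched parents

Fix: Put 'c.amount > 193.33' in the JOIN's ON clause instead of WHERE

Corrected query:
SELECT p.name, c.amount FROM customers p LEFT JOIN purchases c ON c.customer_id = p.id AND c.amount > 193.33

Result:
name  | amount 
------+--------
Grace | NULL   
Carol | 535.19 
Carol | 830.68 
Carol | 1657.51
Bob   | 1818.72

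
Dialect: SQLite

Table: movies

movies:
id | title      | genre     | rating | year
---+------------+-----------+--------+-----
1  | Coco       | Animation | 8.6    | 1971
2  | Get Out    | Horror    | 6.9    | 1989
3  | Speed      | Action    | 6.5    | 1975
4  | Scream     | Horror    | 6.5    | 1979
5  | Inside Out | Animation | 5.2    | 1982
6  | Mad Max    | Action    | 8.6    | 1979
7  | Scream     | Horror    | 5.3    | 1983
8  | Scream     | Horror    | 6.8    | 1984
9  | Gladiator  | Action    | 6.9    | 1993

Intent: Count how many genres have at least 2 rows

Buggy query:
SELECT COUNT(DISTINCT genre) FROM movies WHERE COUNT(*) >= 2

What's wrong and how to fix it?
Bug: WHERE filters individual rows, not groups, so a group-level COUNT is invalid there

Fix: Group first with HAVING COUNT(*) >= 2, then COUNT the resulting groups

Corrected query:
SELECT COUNT(*) FROM (SELECT genre FROM movies GROUP BY genre HAVING COUNT(*) >= 2)

Result:
COUNT(*)
--------
3       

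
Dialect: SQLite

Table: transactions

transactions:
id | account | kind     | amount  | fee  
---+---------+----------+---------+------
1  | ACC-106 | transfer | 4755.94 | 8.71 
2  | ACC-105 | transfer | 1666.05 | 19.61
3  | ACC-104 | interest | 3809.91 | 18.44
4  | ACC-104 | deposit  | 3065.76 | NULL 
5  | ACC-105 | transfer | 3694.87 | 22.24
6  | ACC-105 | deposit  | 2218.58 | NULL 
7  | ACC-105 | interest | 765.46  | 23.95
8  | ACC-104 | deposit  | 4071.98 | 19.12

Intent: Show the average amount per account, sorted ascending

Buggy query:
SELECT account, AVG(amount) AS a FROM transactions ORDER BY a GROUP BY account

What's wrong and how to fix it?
Bug: GROUP BY must precede ORDER BY

Fix: Reorder: SELECT … FROM … GROUP BY … ORDER BY …

Corrected query:
SELECT account, AVG(amount) AS a FROM transactions GROUP BY account ORDER BY a

Result:
account | a          
--------+------------
ACC-105 | 2086.24    
ACC-104 | 3649.216667
ACC-106 | 4755.94    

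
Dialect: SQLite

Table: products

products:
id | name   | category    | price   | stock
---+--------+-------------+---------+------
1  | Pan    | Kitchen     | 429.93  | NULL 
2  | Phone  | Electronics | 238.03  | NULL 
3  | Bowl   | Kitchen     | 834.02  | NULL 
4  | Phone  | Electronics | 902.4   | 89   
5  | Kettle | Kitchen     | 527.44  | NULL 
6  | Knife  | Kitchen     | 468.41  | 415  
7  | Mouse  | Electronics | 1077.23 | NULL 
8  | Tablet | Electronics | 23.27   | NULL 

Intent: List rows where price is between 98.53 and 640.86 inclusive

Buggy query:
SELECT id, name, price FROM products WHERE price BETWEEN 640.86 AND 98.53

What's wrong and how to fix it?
Bug: BETWEEN expects the lower bound first; with 640.86 AND 98.53 the range is empty

Fix: Write BETWEEN 98.53 AND 640.86

Corrected query:
SELECT id, name, price FROM products WHERE price BETWEEN 98.53 AND 640.86

Result:
id | name   | price 
---+--------+-------
1  | Pan    | 429.93
2  | Phone  | 238.03
5  | Kettle | 527.44
6  | Knife  | 468.41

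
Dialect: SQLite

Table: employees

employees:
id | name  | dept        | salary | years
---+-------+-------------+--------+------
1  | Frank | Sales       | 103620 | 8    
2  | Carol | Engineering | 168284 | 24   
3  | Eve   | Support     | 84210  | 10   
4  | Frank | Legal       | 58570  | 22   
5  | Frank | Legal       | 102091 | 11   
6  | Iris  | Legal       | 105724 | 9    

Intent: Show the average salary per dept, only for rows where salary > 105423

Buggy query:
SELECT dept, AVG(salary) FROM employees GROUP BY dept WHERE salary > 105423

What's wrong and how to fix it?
Bug: Row-level WHERE must come before GROUP BY in the clause order

Fix: Place WHERE between FROM and GROUP BY

Corrected query:
SELECT dept, AVG(salary) FROM employees WHERE salary > 105423 GROUP BY dept

Result:
dept        | AVG(salary)
------------+------------
Engineering | 168284     
Legal       | 105724     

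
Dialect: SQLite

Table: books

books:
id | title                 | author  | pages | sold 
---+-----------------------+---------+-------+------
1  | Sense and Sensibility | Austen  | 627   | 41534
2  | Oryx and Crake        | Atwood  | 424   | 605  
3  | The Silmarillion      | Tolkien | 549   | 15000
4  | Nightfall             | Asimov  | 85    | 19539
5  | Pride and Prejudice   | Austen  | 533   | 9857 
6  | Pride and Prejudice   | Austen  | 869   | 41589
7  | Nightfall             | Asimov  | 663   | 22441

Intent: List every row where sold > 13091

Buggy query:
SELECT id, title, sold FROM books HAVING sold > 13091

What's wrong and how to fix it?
Bug: This is a non-aggregate query (no GROUP BY, no aggregates), so in SQLite the HAVING clause is invalid here; a row-level condition belongs in WHERE

Fix: Use WHERE for row-level filtering

Corrected query:
SELECT id, title, sold FROM books WHERE sold > 13091

Result:
id | title                 | sold 
---+-----------------------+------
1  | Sense and Sensibility | 41534
3  | The Silmarillion      | 15000
4  | Nightfall             | 19539
6  | Pride and Prejudice   | 41589
7  | Nightfall             | 22441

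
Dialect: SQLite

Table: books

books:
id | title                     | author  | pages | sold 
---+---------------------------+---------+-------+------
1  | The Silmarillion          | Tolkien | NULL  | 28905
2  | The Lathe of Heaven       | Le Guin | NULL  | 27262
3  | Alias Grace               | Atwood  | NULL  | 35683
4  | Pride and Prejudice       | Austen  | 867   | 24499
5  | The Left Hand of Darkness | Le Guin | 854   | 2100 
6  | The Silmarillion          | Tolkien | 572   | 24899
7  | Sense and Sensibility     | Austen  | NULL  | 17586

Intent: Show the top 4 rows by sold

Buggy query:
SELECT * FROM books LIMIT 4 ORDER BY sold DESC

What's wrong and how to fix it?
Bug: LIMIT must come after ORDER BY

Fix: Swap the clauses: ORDER BY first, then LIMIT

Corrected query:
SELECT * FROM books ORDER BY sold DESC LIMIT 4

Result:
id | title               | author  | pages | sold 
---+---------------------+---------+-------+------
3  | Alias Grace         | Atwood  | NULL  | 35683
1  | The Silmarillion    | Tolkien | NULL  | 28905
2  | The Lathe of Heaven | Le Guin | NULL  | 27262
6  | The Silmarillion    | Tolkien | 572   | 24899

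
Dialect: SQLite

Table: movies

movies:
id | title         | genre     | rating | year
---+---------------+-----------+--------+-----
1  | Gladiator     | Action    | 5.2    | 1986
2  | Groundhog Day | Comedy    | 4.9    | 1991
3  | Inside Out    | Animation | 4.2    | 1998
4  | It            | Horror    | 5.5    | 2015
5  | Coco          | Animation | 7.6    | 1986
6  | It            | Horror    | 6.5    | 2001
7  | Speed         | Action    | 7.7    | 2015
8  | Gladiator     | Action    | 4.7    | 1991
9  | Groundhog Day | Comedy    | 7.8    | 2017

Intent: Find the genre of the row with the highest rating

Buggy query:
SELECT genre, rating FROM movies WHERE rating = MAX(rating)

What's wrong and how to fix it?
Bug: WHERE is evaluated per row; an aggregate over the whole table isn't defined there

Fix: Use a subquery: WHERE rating = (SELECT MAX(rating) FROM movies)

Corrected query:
SELECT genre, rating FROM movies WHERE rating = (SELECT MAX(rating) FROM movies)

Result:
genre  | rating
-------+-------
Comedy | 7.8   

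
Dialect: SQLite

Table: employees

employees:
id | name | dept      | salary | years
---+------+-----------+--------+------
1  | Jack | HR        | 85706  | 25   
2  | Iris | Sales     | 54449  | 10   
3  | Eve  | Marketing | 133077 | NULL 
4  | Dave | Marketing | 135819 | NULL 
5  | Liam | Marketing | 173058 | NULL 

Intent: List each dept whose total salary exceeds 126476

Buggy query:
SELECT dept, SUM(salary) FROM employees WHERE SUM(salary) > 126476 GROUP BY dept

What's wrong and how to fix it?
Bug: Aggregate functions cannot appear in a WHERE clause

Fix: Use HAVING (which filters groups after aggregation) instead of WHERE

Corrected query:
SELECT dept, SUM(salary) FROM employees GROUP BY dept HAVING SUM(salary) > 126476

Result:
dept      | SUM(salary)
----------+------------
Marketing | 441954     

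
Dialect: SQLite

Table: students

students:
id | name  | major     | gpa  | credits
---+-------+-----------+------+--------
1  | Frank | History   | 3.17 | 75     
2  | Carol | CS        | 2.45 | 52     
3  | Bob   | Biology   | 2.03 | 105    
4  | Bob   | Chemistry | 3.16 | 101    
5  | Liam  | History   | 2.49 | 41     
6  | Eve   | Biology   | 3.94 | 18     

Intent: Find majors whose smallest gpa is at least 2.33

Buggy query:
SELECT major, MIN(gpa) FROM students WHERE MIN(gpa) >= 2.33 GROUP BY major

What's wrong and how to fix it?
Bug: Aggregates like MIN are computed per group after WHERE runs

Fix: Use HAVING for the per-group MIN condition

Corrected query:
SELECT major, MIN(gpa) FROM students GROUP BY major HAVING MIN(gpa) >= 2.33

Result:
major     | MIN(gpa)
----------+---------
CS        | 2.45    
Chemistry | 3.16    
History   | 2.49    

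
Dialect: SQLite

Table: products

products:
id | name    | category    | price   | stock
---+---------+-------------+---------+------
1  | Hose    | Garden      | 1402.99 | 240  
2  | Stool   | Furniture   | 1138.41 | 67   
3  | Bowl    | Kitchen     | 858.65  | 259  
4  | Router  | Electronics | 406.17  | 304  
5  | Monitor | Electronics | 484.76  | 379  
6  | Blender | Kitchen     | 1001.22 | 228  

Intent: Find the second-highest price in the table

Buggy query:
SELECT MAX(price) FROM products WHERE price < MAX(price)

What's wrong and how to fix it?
Bug: MAX(price) on the right of the comparison is an aggregate-in-WHERE error

Fix: Compute the overall MAX in a subquery, then take MAX of rows below it

Corrected query:
SELECT MAX(price) FROM products WHERE price < (SELECT MAX(price) FROM products)

Result:
MAX(price)
----------
1138.41   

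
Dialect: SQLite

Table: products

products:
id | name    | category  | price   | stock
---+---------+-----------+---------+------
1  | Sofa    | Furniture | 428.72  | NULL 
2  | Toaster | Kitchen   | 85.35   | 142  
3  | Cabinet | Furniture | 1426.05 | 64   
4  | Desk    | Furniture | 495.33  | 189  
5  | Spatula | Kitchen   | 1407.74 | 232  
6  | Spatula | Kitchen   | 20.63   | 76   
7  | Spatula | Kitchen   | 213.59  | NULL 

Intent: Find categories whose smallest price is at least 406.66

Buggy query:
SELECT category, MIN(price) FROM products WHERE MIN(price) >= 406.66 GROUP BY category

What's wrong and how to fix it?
Bug: Aggregates like MIN are computed per group after WHERE runs

Fix: Replace WHERE with HAVING after the GROUP BY

Corrected query:
SELECT category, MIN(price) FROM products GROUP BY category HAVING MIN(price) >= 406.66

Result:
category  | MIN(price)
----------+-----------
Furniture | 428.72    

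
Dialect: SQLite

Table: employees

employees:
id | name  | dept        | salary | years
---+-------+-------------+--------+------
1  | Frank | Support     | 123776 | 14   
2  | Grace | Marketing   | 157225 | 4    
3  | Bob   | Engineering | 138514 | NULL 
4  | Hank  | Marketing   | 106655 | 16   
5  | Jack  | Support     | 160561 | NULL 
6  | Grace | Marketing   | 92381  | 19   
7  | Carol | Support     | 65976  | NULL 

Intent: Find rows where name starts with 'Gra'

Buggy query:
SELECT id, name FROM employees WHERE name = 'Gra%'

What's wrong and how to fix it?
Bug: Wildcards only work with LIKE; '=' treats '%' as a literal character

Fix: Replace '=' with LIKE so 'Gra%' is treated as a pattern

Corrected query:
SELECT id, name FROM employees WHERE name LIKE 'Gra%'

Result:
id | name 
---+------
2  | Grace
6  | Grace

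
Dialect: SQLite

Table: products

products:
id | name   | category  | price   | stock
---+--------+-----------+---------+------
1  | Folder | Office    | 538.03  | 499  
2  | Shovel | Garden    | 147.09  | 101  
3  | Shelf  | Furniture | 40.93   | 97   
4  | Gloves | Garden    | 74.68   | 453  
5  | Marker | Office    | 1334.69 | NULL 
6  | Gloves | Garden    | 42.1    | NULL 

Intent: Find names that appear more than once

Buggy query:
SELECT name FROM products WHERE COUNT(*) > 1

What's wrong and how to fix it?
Bug: WHERE can't reference COUNT(*); aggregates are computed after WHERE

Fix: GROUP BY name, then filter groups with HAVING COUNT(*) > 1

Corrected query:
SELECT name FROM products GROUP BY name HAVING COUNT(*) > 1

Result:
name  
------
Gloves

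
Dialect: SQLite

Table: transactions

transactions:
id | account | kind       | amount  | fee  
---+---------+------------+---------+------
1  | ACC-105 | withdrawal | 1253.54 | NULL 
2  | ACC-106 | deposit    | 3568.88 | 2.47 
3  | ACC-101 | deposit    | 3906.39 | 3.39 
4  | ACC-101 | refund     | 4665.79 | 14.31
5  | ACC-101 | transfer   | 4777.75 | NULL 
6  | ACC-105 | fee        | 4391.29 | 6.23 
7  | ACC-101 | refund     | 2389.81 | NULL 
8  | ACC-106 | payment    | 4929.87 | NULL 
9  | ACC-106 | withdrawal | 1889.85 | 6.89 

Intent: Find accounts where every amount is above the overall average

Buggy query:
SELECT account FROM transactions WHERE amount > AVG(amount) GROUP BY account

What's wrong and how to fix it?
Bug: WHERE evaluates per row before aggregation, so AVG() is unavailable

Fix: Use a subquery for AVG and a HAVING MIN(...) filter so the condition holds for every row in the group

Corrected query:
SELECT account FROM transactions GROUP BY account HAVING MIN(amount) > (SELECT AVG(amount) FROM transactions)

Result:
(no rows)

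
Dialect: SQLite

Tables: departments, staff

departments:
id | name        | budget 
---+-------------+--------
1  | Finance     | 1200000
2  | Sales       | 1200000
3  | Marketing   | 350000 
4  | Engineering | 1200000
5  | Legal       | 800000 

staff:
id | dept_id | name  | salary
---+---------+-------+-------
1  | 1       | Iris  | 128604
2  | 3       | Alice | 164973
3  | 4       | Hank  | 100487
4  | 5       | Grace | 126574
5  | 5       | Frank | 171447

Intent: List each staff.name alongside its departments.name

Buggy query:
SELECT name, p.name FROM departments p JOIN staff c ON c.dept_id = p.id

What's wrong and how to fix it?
Bug: 'name' exists in both joined tables, so the database can't tell which one is meant

Fix: Prefix ambiguous columns with the table alias

Corrected query:
SELECT c.name, p.name FROM departments p JOIN staff c ON c.dept_id = p.id

Result:
name  | name       
------+------------
Iris  | Finance    
Alice | Marketing  
Hank  | Engineering
Grace | Legal      
Frank | Legal      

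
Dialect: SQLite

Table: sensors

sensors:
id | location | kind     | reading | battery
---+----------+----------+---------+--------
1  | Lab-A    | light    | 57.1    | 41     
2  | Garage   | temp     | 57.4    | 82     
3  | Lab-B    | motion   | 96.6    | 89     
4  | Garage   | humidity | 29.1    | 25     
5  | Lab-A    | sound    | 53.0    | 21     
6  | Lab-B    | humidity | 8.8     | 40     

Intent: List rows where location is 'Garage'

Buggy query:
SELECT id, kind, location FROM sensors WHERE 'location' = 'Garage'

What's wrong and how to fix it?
Bug: 'location' in single quotes is a string literal, not the column; the comparison is literal-vs-literal and never true

Fix: Reference the column as location without single quotes

Corrected query:
SELECT id, kind, location FROM sensors WHERE location = 'Garage'

Result:
id | kind     | location
---+----------+---------
2  | temp     | Garage  
4  | humidity | Garage  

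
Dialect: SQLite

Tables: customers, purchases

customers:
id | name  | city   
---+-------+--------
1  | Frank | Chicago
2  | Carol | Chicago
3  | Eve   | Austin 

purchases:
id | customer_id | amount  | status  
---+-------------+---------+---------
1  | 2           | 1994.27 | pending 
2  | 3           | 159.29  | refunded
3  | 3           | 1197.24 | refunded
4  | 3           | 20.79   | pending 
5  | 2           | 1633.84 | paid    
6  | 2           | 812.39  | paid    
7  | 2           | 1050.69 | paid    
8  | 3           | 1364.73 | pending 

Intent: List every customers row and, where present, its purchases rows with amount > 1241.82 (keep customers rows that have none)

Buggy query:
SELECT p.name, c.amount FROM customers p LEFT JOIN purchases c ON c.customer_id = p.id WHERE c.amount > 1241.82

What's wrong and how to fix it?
Bug: Filtering c.amount in WHERE discards the NULL rows produced by LEFT JOIN, turning it into an inner join

Fix: Put 'c.amount > 1241.82' in the JOIN's ON clause instead of WHERE

Corrected query:
SELECT p.name, c.amount FROM customers p LEFT JOIN purchases c ON c.customer_id = p.id AND c.amount > 1241.82

Result:
name  | amount 
------+--------
Frank | NULL   
Carol | 1633.84
Carol | 1994.27
Eve   | 1364.73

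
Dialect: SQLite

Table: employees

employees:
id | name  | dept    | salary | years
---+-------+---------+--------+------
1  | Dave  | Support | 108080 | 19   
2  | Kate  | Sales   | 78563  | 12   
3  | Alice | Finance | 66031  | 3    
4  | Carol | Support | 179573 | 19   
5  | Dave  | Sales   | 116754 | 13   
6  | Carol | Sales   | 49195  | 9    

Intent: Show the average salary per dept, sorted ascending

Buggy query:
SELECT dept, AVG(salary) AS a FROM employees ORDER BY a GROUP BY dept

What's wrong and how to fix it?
Bug: GROUP BY must precede ORDER BY

Fix: Move ORDER BY to the end, after GROUP BY

Corrected query:
SELECT dept, AVG(salary) AS a FROM employees GROUP BY dept ORDER BY a

Result:
dept    | a       
--------+---------
Finance | 66031   
Sales   | 81504   
Support | 143826.5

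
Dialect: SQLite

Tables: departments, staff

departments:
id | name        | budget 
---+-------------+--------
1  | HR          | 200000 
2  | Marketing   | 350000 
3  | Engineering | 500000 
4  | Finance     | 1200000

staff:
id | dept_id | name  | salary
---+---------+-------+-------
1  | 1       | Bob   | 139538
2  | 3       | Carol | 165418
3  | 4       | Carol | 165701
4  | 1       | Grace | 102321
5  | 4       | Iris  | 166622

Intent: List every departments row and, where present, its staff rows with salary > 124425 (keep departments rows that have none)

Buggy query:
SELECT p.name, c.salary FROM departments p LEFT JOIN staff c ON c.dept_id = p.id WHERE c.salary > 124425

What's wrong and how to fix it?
Bug: A WHERE condition on the right-hand table after LEFT JOIN drops unmatched parents

Fix: Move the right-table condition into the ON clause so unmatched parents are kept

Corrected query:
SELECT p.name, c.salary FROM departments p LEFT JOIN staff c ON c.dept_id = p.id AND c.salary > 124425

Result:
name        | salary
------------+-------
HR          | 139538
Marketing   | NULL  
Engineering | 165418
Finance     | 165701
Finance     | 166622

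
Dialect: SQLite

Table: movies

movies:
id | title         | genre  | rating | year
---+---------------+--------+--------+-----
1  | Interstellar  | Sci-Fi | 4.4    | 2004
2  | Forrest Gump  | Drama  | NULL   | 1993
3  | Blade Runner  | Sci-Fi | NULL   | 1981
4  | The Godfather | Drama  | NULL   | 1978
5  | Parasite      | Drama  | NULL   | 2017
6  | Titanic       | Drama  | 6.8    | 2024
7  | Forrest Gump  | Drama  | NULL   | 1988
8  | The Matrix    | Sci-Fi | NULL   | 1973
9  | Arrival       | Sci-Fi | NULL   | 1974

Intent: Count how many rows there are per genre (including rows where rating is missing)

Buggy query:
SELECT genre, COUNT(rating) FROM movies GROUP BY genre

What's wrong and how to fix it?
Bug: COUNT(rating) skips NULLs, so groups with missing rating are undercounted

Fix: Use COUNT(*) to count all rows regardless of NULL

Corrected query:
SELECT genre, COUNT(*) FROM movies GROUP BY genre

Result:
genre  | COUNT(*)
-------+---------
Drama  | 5       
Sci-Fi | 4       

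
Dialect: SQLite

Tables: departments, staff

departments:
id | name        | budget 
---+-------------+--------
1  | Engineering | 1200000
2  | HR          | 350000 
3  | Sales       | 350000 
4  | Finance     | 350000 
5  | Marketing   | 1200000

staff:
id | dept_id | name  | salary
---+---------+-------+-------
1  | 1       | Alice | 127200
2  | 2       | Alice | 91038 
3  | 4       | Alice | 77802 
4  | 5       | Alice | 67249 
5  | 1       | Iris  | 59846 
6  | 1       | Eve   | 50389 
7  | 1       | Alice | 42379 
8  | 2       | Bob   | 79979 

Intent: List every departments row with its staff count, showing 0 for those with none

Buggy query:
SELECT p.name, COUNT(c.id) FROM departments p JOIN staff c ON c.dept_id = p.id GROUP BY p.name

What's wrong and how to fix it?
Bug: An inner join excludes parents with zero children

Fix: Use LEFT JOIN so parents without children still appear (COUNT(c.id) gives 0)

Corrected query:
SELECT p.name, COUNT(c.id) FROM departments p LEFT JOIN staff c ON c.dept_id = p.id GROUP BY p.name

Result:
name        | COUNT(c.id)
------------+------------
Engineering | 4          
Finance     | 1          
HR          | 2          
Marketing   | 1          
Sales       | 0          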